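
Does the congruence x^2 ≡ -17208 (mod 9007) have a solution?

Pull out -1: (-17208/9007) = (-1/9007)·(17208/9007). Since 9007 ≡ 3 (mod 4), (-1/9007) = -1. Now have -(17208/9007).
Reduce the numerator: 17208 ≡ 8201 (mod 9007), so (17208/9007) = (8201/9007).
8201 ≡ 1 (mod 4), so quadratic reciprocity gives (8201/9007) = (9007/8201). Reduce: 9007 ≡ 806 (mod 8201). Now have -(806/8201).
Factor out 2: 806 = 2·403. Since 8201 ≡ 1 (mod 8), (2/8201) = +1. Now have -(403/8201).
8201 ≡ 1 (mod 4), so quadratic reciprocity gives (403/8201) = (8201/403). Reduce: 8201 ≡ 141 (mod 403). Now have -(141/403).
141 ≡ 1 (mod 4), so quadratic reciprocity gives (141/403) = (403/141). Reduce: 403 ≡ 121 (mod 141). Now have -(121/141).
121 ≡ 1 (mod 4), so quadratic reciprocity gives (121/141) = (141/121). Reduce: 141 ≡ 20 (mod 121). Now have -(20/121).
Factor out 2: 20 = 2^2·5. Since 121 ≡ 1 (mod 8), (2/121) = +1, and (2/121)^2 = +1. Now have -(5/121).
5 ≡ 1 (mod 4), so quadratic reciprocity gives (5/121) = (121/5). Reduce: 121 ≡ 1 (mod 5). Now have -(1/5).
(1/5) = 1. Collecting the sign factors: -1.
The Legendre symbol is -1, so x^2 ≡ -17208 (mod 9007) has no solution.

no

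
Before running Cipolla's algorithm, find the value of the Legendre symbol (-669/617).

-1

(-669/617)
  = (565/617)    [-669 ≡ 565 mod 617]
  = (617/565)    [QR: 565 ≡ 1 mod 4, sign kept]
  = (52/565)    [617 ≡ 52 mod 565]
  = (13/565)    [565 ≡ 5 mod 8 ⇒ (2/565)^2 = +1]
  = (565/13)    [QR: 13 ≡ 1 mod 4, sign kept]
  = (6/13)    [565 ≡ 6 mod 13]
  = -(3/13)    [13 ≡ 5 mod 8 ⇒ (2/13) = -1]
  = -(13/3)    [QR: 13 ≡ 1 mod 4, sign kept]
  = -(1/3)    [13 ≡ 1 mod 3]
  = -1    [(1/3) = 1]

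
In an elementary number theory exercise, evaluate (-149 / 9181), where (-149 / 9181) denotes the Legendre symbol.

(-149 / 9181)
  = (149 / 9181)    [9181 ≡ 1 mod 4 ⇒ (-1 / 9181) = +1]
  = (9181 / 149)    [QR: 149 ≡ 1 mod 4, sign kept]
  = (92 / 149)    [9181 ≡ 92 mod 149]
  = (23 / 149)    [149 ≡ 5 mod 8 ⇒ (2 / 149)^2 = +1]
  = (149 / 23)    [QR: 149 ≡ 1 mod 4, sign kept]
  = (11 / 23)    [149 ≡ 11 mod 23]
  = -(23 / 11)    [QR: both ≡ 3 mod 4, sign flips]
  = -(1 / 11)    [23 ≡ 1 mod 11]
  = -1    [(1 / 11) = 1]

-1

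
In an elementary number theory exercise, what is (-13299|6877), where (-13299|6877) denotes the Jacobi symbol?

Reduce the numerator: -13299 ≡ 455 (mod 6877), so (-13299|6877) = (455|6877).
6877 ≡ 1 (mod 4), so quadratic reciprocity gives (455|6877) = (6877|455). Reduce: 6877 ≡ 52 (mod 455). Now have (52|455).
Factor out 2: 52 = 2^2·13. Since 455 ≡ 7 (mod 8), (2|455) = +1, and (2|455)^2 = +1. Now have (13|455).
13 ≡ 1 (mod 4), so quadratic reciprocity gives (13|455) = (455|13). Reduce: 455 ≡ 0 (mod 13). Now have (0|13).
The numerator is now 0 with denominator 13 > 1: the symbol is 0.

0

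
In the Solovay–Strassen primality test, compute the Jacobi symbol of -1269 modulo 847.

Pull out -1: (-1269|847) = (-1|847)·(1269|847). Since 847 ≡ 3 (mod 4), (-1|847) = -1. Now have -(1269|847).
Reduce the numerator: 1269 ≡ 422 (mod 847), so (1269|847) = (422|847).
Factor out 2: 422 = 2·211. Since 847 ≡ 7 (mod 8), (2|847) = +1. Now have -(211|847).
Both 211 ≡ 3 and 847 ≡ 3 (mod 4), so reciprocity gives (211|847) = -(847|211). Reduce: 847 ≡ 3 (mod 211). Now have (3|211).
Both 3 ≡ 3 and 211 ≡ 3 (mod 4), so reciprocity gives (3|211) = -(211|3). Reduce: 211 ≡ 1 (mod 3). Now have -(1|3).
(1|3) = 1. Collecting the sign factors: -1.

-1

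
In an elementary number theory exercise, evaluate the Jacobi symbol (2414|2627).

0

(2414|2627)
  = -(1207|2627)    [2627 ≡ 3 mod 8 ⇒ (2|2627) = -1]
  = (2627|1207)    [QR: both ≡ 3 mod 4, sign flips]
  = (213|1207)    [2627 ≡ 213 mod 1207]
  = (1207|213)    [QR: 213 ≡ 1 mod 4, sign kept]
  = (142|213)    [1207 ≡ 142 mod 213]
  = -(71|213)    [213 ≡ 5 mod 8 ⇒ (2|213) = -1]
  = -(213|71)    [QR: 213 ≡ 1 mod 4, sign kept]
  = -(0|71)    [213 ≡ 0 mod 71]
  = 0    [numerator 0, gcd > 1]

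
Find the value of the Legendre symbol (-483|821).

-1

(-483|821)
  = (338|821)    [-483 ≡ 338 mod 821]
  = -(169|821)    [821 ≡ 5 mod 8 ⇒ (2|821) = -1]
  = -(821|169)    [QR: 169 ≡ 1 mod 4, sign kept]
  = -(145|169)    [821 ≡ 145 mod 169]
  = -(169|145)    [QR: 145 ≡ 1 mod 4, sign kept]
  = -(24|145)    [169 ≡ 24 mod 145]
  = -(3|145)    [145 ≡ 1 mod 8 ⇒ (2|145)^3 = +1]
  = -(145|3)    [QR: 145 ≡ 1 mod 4, sign kept]
  = -(1|3)    [145 ≡ 1 mod 3]
  = -1    [(1|3) = 1]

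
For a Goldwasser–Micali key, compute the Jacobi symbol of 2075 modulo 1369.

(2075/1369)
  = (706/1369)    [2075 ≡ 706 mod 1369]
  = (353/1369)    [1369 ≡ 1 mod 8 ⇒ (2/1369) = +1]
  = (1369/353)    [QR: 353 ≡ 1 mod 4, sign kept]
  = (310/353)    [1369 ≡ 310 mod 353]
  = (155/353)    [353 ≡ 1 mod 8 ⇒ (2/353) = +1]
  = (353/155)    [QR: 353 ≡ 1 mod 4, sign kept]
  = (43/155)    [353 ≡ 43 mod 155]
  = -(155/43)    [QR: both ≡ 3 mod 4, sign flips]
  = -(26/43)    [155 ≡ 26 mod 43]
  = (13/43)    [43 ≡ 3 mod 8 ⇒ (2/43) = -1]
  = (43/13)    [QR: 13 ≡ 1 mod 4, sign kept]
  = (4/13)    [43 ≡ 4 mod 13]
  = (1/13)    [13 ≡ 5 mod 8 ⇒ (2/13)^2 = +1]
  = 1    [(1/13) = 1]

1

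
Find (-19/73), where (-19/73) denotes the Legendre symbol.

(-19/73)
  = (54/73)    [-19 ≡ 54 mod 73]
  = (27/73)    [73 ≡ 1 mod 8 ⇒ (2/73) = +1]
  = (73/27)    [QR: 73 ≡ 1 mod 4, sign kept]
  = (19/27)    [73 ≡ 19 mod 27]
  = -(27/19)    [QR: both ≡ 3 mod 4, sign flips]
  = -(8/19)    [27 ≡ 8 mod 19]
  = (1/19)    [19 ≡ 3 mod 8 ⇒ (2/19)^3 = -1]
  = 1    [(1/19) = 1]

1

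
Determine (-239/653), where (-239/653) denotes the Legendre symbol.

-1

(-239/653)
  = (239/653)    [653 ≡ 1 mod 4 ⇒ (-1/653) = +1]
  = (653/239)    [QR: 653 ≡ 1 mod 4, sign kept]
  = (175/239)    [653 ≡ 175 mod 239]
  = -(239/175)    [QR: both ≡ 3 mod 4, sign flips]
  = -(64/175)    [239 ≡ 64 mod 175]
  = -(1/175)    [175 ≡ 7 mod 8 ⇒ (2/175)^6 = +1]
  = -1    [(1/175) = 1]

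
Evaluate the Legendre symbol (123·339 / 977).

1

By multiplicativity, (123·339 / 977) = (123 / 977)·(339 / 977).
First factor (123 / 977):
(123 / 977)
  = (977 / 123)    [QR: 977 ≡ 1 mod 4, sign kept]
  = (116 / 123)    [977 ≡ 116 mod 123]
  = (29 / 123)    [123 ≡ 3 mod 8 ⇒ (2 / 123)^2 = +1]
  = (123 / 29)    [QR: 29 ≡ 1 mod 4, sign kept]
  = (7 / 29)    [123 ≡ 7 mod 29]
  = (29 / 7)    [QR: 29 ≡ 1 mod 4, sign kept]
  = (1 / 7)    [29 ≡ 1 mod 7]
  = 1    [(1 / 7) = 1]
Second factor (339 / 977):
(339 / 977)
  = (977 / 339)    [QR: 977 ≡ 1 mod 4, sign kept]
  = (299 / 339)    [977 ≡ 299 mod 339]
  = -(339 / 299)    [QR: both ≡ 3 mod 4, sign flips]
  = -(40 / 299)    [339 ≡ 40 mod 299]
  = (5 / 299)    [299 ≡ 3 mod 8 ⇒ (2 / 299)^3 = -1]
  = (299 / 5)    [QR: 5 ≡ 1 mod 4, sign kept]
  = (4 / 5)    [299 ≡ 4 mod 5]
  = (1 / 5)    [5 ≡ 5 mod 8 ⇒ (2 / 5)^2 = +1]
  = 1    [(1 / 5) = 1]
Product: (1)·(1) = 1.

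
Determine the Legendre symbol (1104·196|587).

By multiplicativity, (1104·196|587) = (1104|587)·(196|587).
First factor (1104|587):
(1104|587)
  = (517|587)    [1104 ≡ 517 mod 587]
  = (587|517)    [QR: 517 ≡ 1 mod 4, sign kept]
  = (70|517)    [587 ≡ 70 mod 517]
  = -(35|517)    [517 ≡ 5 mod 8 ⇒ (2|517) = -1]
  = -(517|35)    [QR: 517 ≡ 1 mod 4, sign kept]
  = -(27|35)    [517 ≡ 27 mod 35]
  = (35|27)    [QR: both ≡ 3 mod 4, sign flips]
  = (8|27)    [35 ≡ 8 mod 27]
  = -(1|27)    [27 ≡ 3 mod 8 ⇒ (2|27)^3 = -1]
  = -1    [(1|27) = 1]
Second factor (196|587):
(196|587)
  = (49|587)    [587 ≡ 3 mod 8 ⇒ (2|587)^2 = +1]
  = (587|49)    [QR: 49 ≡ 1 mod 4, sign kept]
  = (48|49)    [587 ≡ 48 mod 49]
  = (3|49)    [49 ≡ 1 mod 8 ⇒ (2|49)^4 = +1]
  = (49|3)    [QR: 49 ≡ 1 mod 4, sign kept]
  = (1|3)    [49 ≡ 1 mod 3]
  = 1    [(1|3) = 1]
Product: (-1)·(1) = -1.

-1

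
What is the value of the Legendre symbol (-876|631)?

-1

(-876|631)
  = (386|631)    [-876 ≡ 386 mod 631]
  = (193|631)    [631 ≡ 7 mod 8 ⇒ (2|631) = +1]
  = (631|193)    [QR: 193 ≡ 1 mod 4, sign kept]
  = (52|193)    [631 ≡ 52 mod 193]
  = (13|193)    [193 ≡ 1 mod 8 ⇒ (2|193)^2 = +1]
  = (193|13)    [QR: 13 ≡ 1 mod 4, sign kept]
  = (11|13)    [193 ≡ 11 mod 13]
  = (13|11)    [QR: 13 ≡ 1 mod 4, sign kept]
  = (2|11)    [13 ≡ 2 mod 11]
  = -(1|11)    [11 ≡ 3 mod 8 ⇒ (2|11) = -1]
  = -1    [(1|11) = 1]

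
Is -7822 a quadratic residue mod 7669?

yes

(-7822|7669)
  = (7516|7669)    [-7822 ≡ 7516 mod 7669]
  = (1879|7669)    [7669 ≡ 5 mod 8 ⇒ (2|7669)^2 = +1]
  = (7669|1879)    [QR: 7669 ≡ 1 mod 4, sign kept]
  = (153|1879)    [7669 ≡ 153 mod 1879]
  = (1879|153)    [QR: 153 ≡ 1 mod 4, sign kept]
  = (43|153)    [1879 ≡ 43 mod 153]
  = (153|43)    [QR: 153 ≡ 1 mod 4, sign kept]
  = (24|43)    [153 ≡ 24 mod 43]
  = -(3|43)    [43 ≡ 3 mod 8 ⇒ (2|43)^3 = -1]
  = (43|3)    [QR: both ≡ 3 mod 4, sign flips]
  = (1|3)    [43 ≡ 1 mod 3]
  = 1    [(1|3) = 1]
(-7822|7669) = 1, and 7669 is prime, so -7822 is a quadratic residue mod 7669.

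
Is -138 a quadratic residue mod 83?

(-138|83)
  = -(138|83)    [83 ≡ 3 mod 4 ⇒ (-1|83) = -1]
  = -(55|83)    [138 ≡ 55 mod 83]
  = (83|55)    [QR: both ≡ 3 mod 4, sign flips]
  = (28|55)    [83 ≡ 28 mod 55]
  = (7|55)    [55 ≡ 7 mod 8 ⇒ (2|55)^2 = +1]
  = -(55|7)    [QR: both ≡ 3 mod 4, sign flips]
  = -(6|7)    [55 ≡ 6 mod 7]
  = -(3|7)    [7 ≡ 7 mod 8 ⇒ (2|7) = +1]
  = (7|3)    [QR: both ≡ 3 mod 4, sign flips]
  = (1|3)    [7 ≡ 1 mod 3]
  = 1    [(1|3) = 1]
(-138|83) = 1, and 83 is prime, so -138 is a quadratic residue mod 83.

yes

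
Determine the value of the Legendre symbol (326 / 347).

1

Factor out 2: 326 = 2·163. Since 347 ≡ 3 (mod 8), (2 / 347) = -1. Now have -(163 / 347).
Both 163 ≡ 3 and 347 ≡ 3 (mod 4), so reciprocity gives (163 / 347) = -(347 / 163). Reduce: 347 ≡ 21 (mod 163). Now have (21 / 163).
21 ≡ 1 (mod 4), so quadratic reciprocity gives (21 / 163) = (163 / 21). Reduce: 163 ≡ 16 (mod 21). Now have (16 / 21).
Factor out 2: 16 = 2^4. Since 21 ≡ 5 (mod 8), (2 / 21) = -1, and (2 / 21)^4 = +1. Now have (1 / 21).
(1 / 21) = 1. Collecting the sign factors: 1.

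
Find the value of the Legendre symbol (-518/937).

-1

Pull out -1: (-518/937) = (-1/937)·(518/937). Since 937 ≡ 1 (mod 4), (-1/937) = +1. Now have (518/937).
Factor out 2: 518 = 2·259. Since 937 ≡ 1 (mod 8), (2/937) = +1. Now have (259/937).
937 ≡ 1 (mod 4), so quadratic reciprocity gives (259/937) = (937/259). Reduce: 937 ≡ 160 (mod 259). Now have (160/259).
Factor out 2: 160 = 2^5·5. Since 259 ≡ 3 (mod 8), (2/259) = -1, and (2/259)^5 = -1. Now have -(5/259).
5 ≡ 1 (mod 4), so quadratic reciprocity gives (5/259) = (259/5). Reduce: 259 ≡ 4 (mod 5). Now have -(4/5).
Factor out 2: 4 = 2^2. Since 5 ≡ 5 (mod 8), (2/5) = -1, and (2/5)^2 = +1. Now have -(1/5).
(1/5) = 1. Collecting the sign factors: -1.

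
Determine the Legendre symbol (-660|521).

Reduce the numerator: -660 ≡ 382 (mod 521), so (-660|521) = (382|521).
Factor out 2: 382 = 2·191. Since 521 ≡ 1 (mod 8), (2|521) = +1. Now have (191|521).
521 ≡ 1 (mod 4), so quadratic reciprocity gives (191|521) = (521|191). Reduce: 521 ≡ 139 (mod 191). Now have (139|191).
Both 139 ≡ 3 and 191 ≡ 3 (mod 4), so reciprocity gives (139|191) = -(191|139). Reduce: 191 ≡ 52 (mod 139). Now have -(52|139).
Factor out 2: 52 = 2^2·13. Since 139 ≡ 3 (mod 8), (2|139) = -1, and (2|139)^2 = +1. Now have -(13|139).
13 ≡ 1 (mod 4), so quadratic reciprocity gives (13|139) = (139|13). Reduce: 139 ≡ 9 (mod 13). Now have -(9|13).
9 ≡ 1 (mod 4), so quadratic reciprocity gives (9|13) = (13|9). Reduce: 13 ≡ 4 (mod 9). Now have -(4|9).
Factor out 2: 4 = 2^2. Since 9 ≡ 1 (mod 8), (2|9) = +1, and (2|9)^2 = +1. Now have -(1|9).
(1|9) = 1. Collecting the sign factors: -1.

-1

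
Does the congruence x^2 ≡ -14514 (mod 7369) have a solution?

no

Pull out -1: (-14514|7369) = (-1|7369)·(14514|7369). Since 7369 ≡ 1 (mod 4), (-1|7369) = +1. Now have (14514|7369).
Reduce the numerator: 14514 ≡ 7145 (mod 7369), so (14514|7369) = (7145|7369).
7145 ≡ 1 (mod 4), so quadratic reciprocity gives (7145|7369) = (7369|7145). Reduce: 7369 ≡ 224 (mod 7145). Now have (224|7145).
Factor out 2: 224 = 2^5·7. Since 7145 ≡ 1 (mod 8), (2|7145) = +1, and (2|7145)^5 = +1. Now have (7|7145).
7145 ≡ 1 (mod 4), so quadratic reciprocity gives (7|7145) = (7145|7). Reduce: 7145 ≡ 5 (mod 7). Now have (5|7).
5 ≡ 1 (mod 4), so quadratic reciprocity gives (5|7) = (7|5). Reduce: 7 ≡ 2 (mod 5). Now have (2|5).
Factor out 2: 2 = 2. Since 5 ≡ 5 (mod 8), (2|5) = -1. Now have -(1|5).
(1|5) = 1. Collecting the sign factors: -1.
(-14514|7369) = -1, and 7369 is prime, so -14514 is not a quadratic residue mod 7369.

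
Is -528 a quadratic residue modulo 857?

yes

(-528/857)
  = (329/857)    [-528 ≡ 329 mod 857]
  = (857/329)    [QR: 329 ≡ 1 mod 4, sign kept]
  = (199/329)    [857 ≡ 199 mod 329]
  = (329/199)    [QR: 329 ≡ 1 mod 4, sign kept]
  = (130/199)    [329 ≡ 130 mod 199]
  = (65/199)    [199 ≡ 7 mod 8 ⇒ (2/199) = +1]
  = (199/65)    [QR: 65 ≡ 1 mod 4, sign kept]
  = (4/65)    [199 ≡ 4 mod 65]
  = (1/65)    [65 ≡ 1 mod 8 ⇒ (2/65)^2 = +1]
  = 1    [(1/65) = 1]
(-528/857) = 1, and 857 is prime, so -528 is a quadratic residue mod 857.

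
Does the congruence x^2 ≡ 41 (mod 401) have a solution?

yes

(41|401)
  = (401|41)    [QR: 41 ≡ 1 mod 4, sign kept]
  = (32|41)    [401 ≡ 32 mod 41]
  = (1|41)    [41 ≡ 1 mod 8 ⇒ (2|41)^5 = +1]
  = 1    [(1|41) = 1]
The Legendre symbol is 1, so x^2 ≡ 41 (mod 401) has solution.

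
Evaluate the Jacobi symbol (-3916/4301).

0

Reduce the numerator: -3916 ≡ 385 (mod 4301), so (-3916/4301) = (385/4301).
385 ≡ 1 (mod 4), so quadratic reciprocity gives (385/4301) = (4301/385). Reduce: 4301 ≡ 66 (mod 385). Now have (66/385).
Factor out 2: 66 = 2·33. Since 385 ≡ 1 (mod 8), (2/385) = +1. Now have (33/385).
33 ≡ 1 (mod 4), so quadratic reciprocity gives (33/385) = (385/33). Reduce: 385 ≡ 22 (mod 33). Now have (22/33).
Factor out 2: 22 = 2·11. Since 33 ≡ 1 (mod 8), (2/33) = +1. Now have (11/33).
33 ≡ 1 (mod 4), so quadratic reciprocity gives (11/33) = (33/11). Reduce: 33 ≡ 0 (mod 11). Now have (0/11).
The numerator is now 0 with denominator 11 > 1: the symbol is 0.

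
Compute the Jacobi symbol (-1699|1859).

-1

Reduce the numerator: -1699 ≡ 160 (mod 1859), so (-1699|1859) = (160|1859).
Factor out 2: 160 = 2^5·5. Since 1859 ≡ 3 (mod 8), (2|1859) = -1, and (2|1859)^5 = -1. Now have -(5|1859).
5 ≡ 1 (mod 4), so quadratic reciprocity gives (5|1859) = (1859|5). Reduce: 1859 ≡ 4 (mod 5). Now have -(4|5).
Factor out 2: 4 = 2^2. Since 5 ≡ 5 (mod 8), (2|5) = -1, and (2|5)^2 = +1. Now have -(1|5).
(1|5) = 1. Collecting the sign factors: -1.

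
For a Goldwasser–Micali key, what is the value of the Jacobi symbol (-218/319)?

(-218/319)
  = (101/319)    [-218 ≡ 101 mod 319]
  = (319/101)    [QR: 101 ≡ 1 mod 4, sign kept]
  = (16/101)    [319 ≡ 16 mod 101]
  = (1/101)    [101 ≡ 5 mod 8 ⇒ (2/101)^4 = +1]
  = 1    [(1/101) = 1]

1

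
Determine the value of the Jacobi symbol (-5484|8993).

Pull out -1: (-5484|8993) = (-1|8993)·(5484|8993). Since 8993 ≡ 1 (mod 4), (-1|8993) = +1. Now have (5484|8993).
Factor out 2: 5484 = 2^2·1371. Since 8993 ≡ 1 (mod 8), (2|8993) = +1, and (2|8993)^2 = +1. Now have (1371|8993).
8993 ≡ 1 (mod 4), so quadratic reciprocity gives (1371|8993) = (8993|1371). Reduce: 8993 ≡ 767 (mod 1371). Now have (767|1371).
Both 767 ≡ 3 and 1371 ≡ 3 (mod 4), so reciprocity gives (767|1371) = -(1371|767). Reduce: 1371 ≡ 604 (mod 767). Now have -(604|767).
Factor out 2: 604 = 2^2·151. Since 767 ≡ 7 (mod 8), (2|767) = +1, and (2|767)^2 = +1. Now have -(151|767).
Both 151 ≡ 3 and 767 ≡ 3 (mod 4), so reciprocity gives (151|767) = -(767|151). Reduce: 767 ≡ 12 (mod 151). Now have (12|151).
Factor out 2: 12 = 2^2·3. Since 151 ≡ 7 (mod 8), (2|151) = +1, and (2|151)^2 = +1. Now have (3|151).
Both 3 ≡ 3 and 151 ≡ 3 (mod 4), so reciprocity gives (3|151) = -(151|3). Reduce: 151 ≡ 1 (mod 3). Now have -(1|3).
(1|3) = 1. Collecting the sign factors: -1.

-1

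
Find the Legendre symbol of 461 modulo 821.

461 ≡ 1 (mod 4), so quadratic reciprocity gives (461 / 821) = (821 / 461). Reduce: 821 ≡ 360 (mod 461). Now have (360 / 461).
Factor out 2: 360 = 2^3·45. Since 461 ≡ 5 (mod 8), (2 / 461) = -1, and (2 / 461)^3 = -1. Now have -(45 / 461).
45 ≡ 1 (mod 4), so quadratic reciprocity gives (45 / 461) = (461 / 45). Reduce: 461 ≡ 11 (mod 45). Now have -(11 / 45).
45 ≡ 1 (mod 4), so quadratic reciprocity gives (11 / 45) = (45 / 11). Reduce: 45 ≡ 1 (mod 11). Now have -(1 / 11).
(1 / 11) = 1. Collecting the sign factors: -1.

-1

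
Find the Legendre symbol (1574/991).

Reduce the numerator: 1574 ≡ 583 (mod 991), so (1574/991) = (583/991).
Both 583 ≡ 3 and 991 ≡ 3 (mod 4), so reciprocity gives (583/991) = -(991/583). Reduce: 991 ≡ 408 (mod 583). Now have -(408/583).
Factor out 2: 408 = 2^3·51. Since 583 ≡ 7 (mod 8), (2/583) = +1, and (2/583)^3 = +1. Now have -(51/583).
Both 51 ≡ 3 and 583 ≡ 3 (mod 4), so reciprocity gives (51/583) = -(583/51). Reduce: 583 ≡ 22 (mod 51). Now have (22/51).
Factor out 2: 22 = 2·11. Since 51 ≡ 3 (mod 8), (2/51) = -1. Now have -(11/51).
Both 11 ≡ 3 and 51 ≡ 3 (mod 4), so reciprocity gives (11/51) = -(51/11). Reduce: 51 ≡ 7 (mod 11). Now have (7/11).
Both 7 ≡ 3 and 11 ≡ 3 (mod 4), so reciprocity gives (7/11) = -(11/7). Reduce: 11 ≡ 4 (mod 7). Now have -(4/7).
Factor out 2: 4 = 2^2. Since 7 ≡ 7 (mod 8), (2/7) = +1, and (2/7)^2 = +1. Now have -(1/7).
(1/7) = 1. Collecting the sign factors: -1.

-1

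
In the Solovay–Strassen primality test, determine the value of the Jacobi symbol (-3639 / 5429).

(-3639 / 5429)
  = (3639 / 5429)    [5429 ≡ 1 mod 4 ⇒ (-1 / 5429) = +1]
  = (5429 / 3639)    [QR: 5429 ≡ 1 mod 4, sign kept]
  = (1790 / 3639)    [5429 ≡ 1790 mod 3639]
  = (895 / 3639)    [3639 ≡ 7 mod 8 ⇒ (2 / 3639) = +1]
  = -(3639 / 895)    [QR: both ≡ 3 mod 4, sign flips]
  = -(59 / 895)    [3639 ≡ 59 mod 895]
  = (895 / 59)    [QR: both ≡ 3 mod 4, sign flips]
  = (10 / 59)    [895 ≡ 10 mod 59]
  = -(5 / 59)    [59 ≡ 3 mod 8 ⇒ (2 / 59) = -1]
  = -(59 / 5)    [QR: 5 ≡ 1 mod 4, sign kept]
  = -(4 / 5)    [59 ≡ 4 mod 5]
  = -(1 / 5)    [5 ≡ 5 mod 8 ⇒ (2 / 5)^2 = +1]
  = -1    [(1 / 5) = 1]

-1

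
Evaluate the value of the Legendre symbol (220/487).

Factor out 2: 220 = 2^2·55. Since 487 ≡ 7 (mod 8), (2/487) = +1, and (2/487)^2 = +1. Now have (55/487).
Both 55 ≡ 3 and 487 ≡ 3 (mod 4), so reciprocity gives (55/487) = -(487/55). Reduce: 487 ≡ 47 (mod 55). Now have -(47/55).
Both 47 ≡ 3 and 55 ≡ 3 (mod 4), so reciprocity gives (47/55) = -(55/47). Reduce: 55 ≡ 8 (mod 47). Now have (8/47).
Factor out 2: 8 = 2^3. Since 47 ≡ 7 (mod 8), (2/47) = +1, and (2/47)^3 = +1. Now have (1/47).
(1/47) = 1. Collecting the sign factors: 1.

1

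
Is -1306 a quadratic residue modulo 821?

no

(-1306|821)
  = (336|821)    [-1306 ≡ 336 mod 821]
  = (21|821)    [821 ≡ 5 mod 8 ⇒ (2|821)^4 = +1]
  = (821|21)    [QR: 21 ≡ 1 mod 4, sign kept]
  = (2|21)    [821 ≡ 2 mod 21]
  = -(1|21)    [21 ≡ 5 mod 8 ⇒ (2|21) = -1]
  = -1    [(1|21) = 1]
The Legendre symbol is -1, so x^2 ≡ -1306 (mod 821) has no solution.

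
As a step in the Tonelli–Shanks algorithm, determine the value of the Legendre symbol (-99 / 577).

(-99 / 577)
  = (478 / 577)    [-99 ≡ 478 mod 577]
  = (239 / 577)    [577 ≡ 1 mod 8 ⇒ (2 / 577) = +1]
  = (577 / 239)    [QR: 577 ≡ 1 mod 4, sign kept]
  = (99 / 239)    [577 ≡ 99 mod 239]
  = -(239 / 99)    [QR: both ≡ 3 mod 4, sign flips]
  = -(41 / 99)    [239 ≡ 41 mod 99]
  = -(99 / 41)    [QR: 41 ≡ 1 mod 4, sign kept]
  = -(17 / 41)    [99 ≡ 17 mod 41]
  = -(41 / 17)    [QR: 17 ≡ 1 mod 4, sign kept]
  = -(7 / 17)    [41 ≡ 7 mod 17]
  = -(17 / 7)    [QR: 17 ≡ 1 mod 4, sign kept]
  = -(3 / 7)    [17 ≡ 3 mod 7]
  = (7 / 3)    [QR: both ≡ 3 mod 4, sign flips]
  = (1 / 3)    [7 ≡ 1 mod 3]
  = 1    [(1 / 3) = 1]

1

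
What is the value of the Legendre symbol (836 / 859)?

(836 / 859)
  = (209 / 859)    [859 ≡ 3 mod 8 ⇒ (2 / 859)^2 = +1]
  = (859 / 209)    [QR: 209 ≡ 1 mod 4, sign kept]
  = (23 / 209)    [859 ≡ 23 mod 209]
  = (209 / 23)    [QR: 209 ≡ 1 mod 4, sign kept]
  = (2 / 23)    [209 ≡ 2 mod 23]
  = (1 / 23)    [23 ≡ 7 mod 8 ⇒ (2 / 23) = +1]
  = 1    [(1 / 23) = 1]

1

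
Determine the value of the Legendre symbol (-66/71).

Reduce the numerator: -66 ≡ 5 (mod 71), so (-66/71) = (5/71).
5 ≡ 1 (mod 4), so quadratic reciprocity gives (5/71) = (71/5). Reduce: 71 ≡ 1 (mod 5). Now have (1/5).
(1/5) = 1. Collecting the sign factors: 1.

1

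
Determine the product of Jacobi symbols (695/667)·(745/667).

-1

By multiplicativity, (695·745/667) = (695/667)·(745/667).
First factor (695/667):
(695/667)
  = (28/667)    [695 ≡ 28 mod 667]
  = (7/667)    [667 ≡ 3 mod 8 ⇒ (2/667)^2 = +1]
  = -(667/7)    [QR: both ≡ 3 mod 4, sign flips]
  = -(2/7)    [667 ≡ 2 mod 7]
  = -(1/7)    [7 ≡ 7 mod 8 ⇒ (2/7) = +1]
  = -1    [(1/7) = 1]
Second factor (745/667):
(745/667)
  = (78/667)    [745 ≡ 78 mod 667]
  = -(39/667)    [667 ≡ 3 mod 8 ⇒ (2/667) = -1]
  = (667/39)    [QR: both ≡ 3 mod 4, sign flips]
  = (4/39)    [667 ≡ 4 mod 39]
  = (1/39)    [39 ≡ 7 mod 8 ⇒ (2/39)^2 = +1]
  = 1    [(1/39) = 1]
Product: (-1)·(1) = -1.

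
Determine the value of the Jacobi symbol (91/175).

0

Both 91 ≡ 3 and 175 ≡ 3 (mod 4), so reciprocity gives (91/175) = -(175/91). Reduce: 175 ≡ 84 (mod 91). Now have -(84/91).
Factor out 2: 84 = 2^2·21. Since 91 ≡ 3 (mod 8), (2/91) = -1, and (2/91)^2 = +1. Now have -(21/91).
21 ≡ 1 (mod 4), so quadratic reciprocity gives (21/91) = (91/21). Reduce: 91 ≡ 7 (mod 21). Now have -(7/21).
21 ≡ 1 (mod 4), so quadratic reciprocity gives (7/21) = (21/7). Reduce: 21 ≡ 0 (mod 7). Now have -(0/7).
The numerator is now 0 with denominator 7 > 1: the symbol is 0.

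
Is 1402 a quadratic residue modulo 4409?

yes

Factor out 2: 1402 = 2·701. Since 4409 ≡ 1 (mod 8), (2|4409) = +1. Now have (701|4409).
701 ≡ 1 (mod 4), so quadratic reciprocity gives (701|4409) = (4409|701). Reduce: 4409 ≡ 203 (mod 701). Now have (203|701).
701 ≡ 1 (mod 4), so quadratic reciprocity gives (203|701) = (701|203). Reduce: 701 ≡ 92 (mod 203). Now have (92|203).
Factor out 2: 92 = 2^2·23. Since 203 ≡ 3 (mod 8), (2|203) = -1, and (2|203)^2 = +1. Now have (23|203).
Both 23 ≡ 3 and 203 ≡ 3 (mod 4), so reciprocity gives (23|203) = -(203|23). Reduce: 203 ≡ 19 (mod 23). Now have -(19|23).
Both 19 ≡ 3 and 23 ≡ 3 (mod 4), so reciprocity gives (19|23) = -(23|19). Reduce: 23 ≡ 4 (mod 19). Now have (4|19).
Factor out 2: 4 = 2^2. Since 19 ≡ 3 (mod 8), (2|19) = -1, and (2|19)^2 = +1. Now have (1|19).
(1|19) = 1. Collecting the sign factors: 1.
(1402|4409) = 1, and 4409 is prime, so 1402 is a quadratic residue mod 4409.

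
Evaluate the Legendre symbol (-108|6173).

(-108|6173)
  = (108|6173)    [6173 ≡ 1 mod 4 ⇒ (-1|6173) = +1]
  = (27|6173)    [6173 ≡ 5 mod 8 ⇒ (2|6173)^2 = +1]
  = (6173|27)    [QR: 6173 ≡ 1 mod 4, sign kept]
  = (17|27)    [6173 ≡ 17 mod 27]
  = (27|17)    [QR: 17 ≡ 1 mod 4, sign kept]
  = (10|17)    [27 ≡ 10 mod 17]
  = (5|17)    [17 ≡ 1 mod 8 ⇒ (2|17) = +1]
  = (17|5)    [QR: 5 ≡ 1 mod 4, sign kept]
  = (2|5)    [17 ≡ 2 mod 5]
  = -(1|5)    [5 ≡ 5 mod 8 ⇒ (2|5) = -1]
  = -1    [(1|5) = 1]

-1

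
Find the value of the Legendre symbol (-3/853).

Reduce the numerator: -3 ≡ 850 (mod 853), so (-3/853) = (850/853).
Factor out 2: 850 = 2·425. Since 853 ≡ 5 (mod 8), (2/853) = -1. Now have -(425/853).
425 ≡ 1 (mod 4), so quadratic reciprocity gives (425/853) = (853/425). Reduce: 853 ≡ 3 (mod 425). Now have -(3/425).
425 ≡ 1 (mod 4), so quadratic reciprocity gives (3/425) = (425/3). Reduce: 425 ≡ 2 (mod 3). Now have -(2/3).
Factor out 2: 2 = 2. Since 3 ≡ 3 (mod 8), (2/3) = -1. Now have (1/3).
(1/3) = 1. Collecting the sign factors: 1.

1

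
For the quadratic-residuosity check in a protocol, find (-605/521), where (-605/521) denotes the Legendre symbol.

1

Reduce the numerator: -605 ≡ 437 (mod 521), so (-605/521) = (437/521).
437 ≡ 1 (mod 4), so quadratic reciprocity gives (437/521) = (521/437). Reduce: 521 ≡ 84 (mod 437). Now have (84/437).
Factor out 2: 84 = 2^2·21. Since 437 ≡ 5 (mod 8), (2/437) = -1, and (2/437)^2 = +1. Now have (21/437).
21 ≡ 1 (mod 4), so quadratic reciprocity gives (21/437) = (437/21). Reduce: 437 ≡ 17 (mod 21). Now have (17/21).
17 ≡ 1 (mod 4), so quadratic reciprocity gives (17/21) = (21/17). Reduce: 21 ≡ 4 (mod 17). Now have (4/17).
Factor out 2: 4 = 2^2. Since 17 ≡ 1 (mod 8), (2/17) = +1, and (2/17)^2 = +1. Now have (1/17).
(1/17) = 1. Collecting the sign factors: 1.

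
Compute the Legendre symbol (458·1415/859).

By multiplicativity, (458·1415/859) = (458/859)·(1415/859).
First factor (458/859):
Factor out 2: 458 = 2·229. Since 859 ≡ 3 (mod 8), (2/859) = -1. Now have -(229/859).
229 ≡ 1 (mod 4), so quadratic reciprocity gives (229/859) = (859/229). Reduce: 859 ≡ 172 (mod 229). Now have -(172/229).
Factor out 2: 172 = 2^2·43. Since 229 ≡ 5 (mod 8), (2/229) = -1, and (2/229)^2 = +1. Now have -(43/229).
229 ≡ 1 (mod 4), so quadratic reciprocity gives (43/229) = (229/43). Reduce: 229 ≡ 14 (mod 43). Now have -(14/43).
Factor out 2: 14 = 2·7. Since 43 ≡ 3 (mod 8), (2/43) = -1. Now have (7/43).
Both 7 ≡ 3 and 43 ≡ 3 (mod 4), so reciprocity gives (7/43) = -(43/7). Reduce: 43 ≡ 1 (mod 7). Now have -(1/7).
(1/7) = 1. Collecting the sign factors: -1.
Second factor (1415/859):
Reduce the numerator: 1415 ≡ 556 (mod 859), so (1415/859) = (556/859).
Factor out 2: 556 = 2^2·139. Since 859 ≡ 3 (mod 8), (2/859) = -1, and (2/859)^2 = +1. Now have (139/859).
Both 139 ≡ 3 and 859 ≡ 3 (mod 4), so reciprocity gives (139/859) = -(859/139). Reduce: 859 ≡ 25 (mod 139). Now have -(25/139).
25 ≡ 1 (mod 4), so quadratic reciprocity gives (25/139) = (139/25). Reduce: 139 ≡ 14 (mod 25). Now have -(14/25).
Factor out 2: 14 = 2·7. Since 25 ≡ 1 (mod 8), (2/25) = +1. Now have -(7/25).
25 ≡ 1 (mod 4), so quadratic reciprocity gives (7/25) = (25/7). Reduce: 25 ≡ 4 (mod 7). Now have -(4/7).
Factor out 2: 4 = 2^2. Since 7 ≡ 7 (mod 8), (2/7) = +1, and (2/7)^2 = +1. Now have -(1/7).
(1/7) = 1. Collecting the sign factors: -1.
Product: (-1)·(-1) = 1.

1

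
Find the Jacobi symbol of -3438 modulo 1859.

1

Pull out -1: (-3438 / 1859) = (-1 / 1859)·(3438 / 1859). Since 1859 ≡ 3 (mod 4), (-1 / 1859) = -1. Now have -(3438 / 1859).
Reduce the numerator: 3438 ≡ 1579 (mod 1859), so (3438 / 1859) = (1579 / 1859).
Both 1579 ≡ 3 and 1859 ≡ 3 (mod 4), so reciprocity gives (1579 / 1859) = -(1859 / 1579). Reduce: 1859 ≡ 280 (mod 1579). Now have (280 / 1579).
Factor out 2: 280 = 2^3·35. Since 1579 ≡ 3 (mod 8), (2 / 1579) = -1, and (2 / 1579)^3 = -1. Now have -(35 / 1579).
Both 35 ≡ 3 and 1579 ≡ 3 (mod 4), so reciprocity gives (35 / 1579) = -(1579 / 35). Reduce: 1579 ≡ 4 (mod 35). Now have (4 / 35).
Factor out 2: 4 = 2^2. Since 35 ≡ 3 (mod 8), (2 / 35) = -1, and (2 / 35)^2 = +1. Now have (1 / 35).
(1 / 35) = 1. Collecting the sign factors: 1.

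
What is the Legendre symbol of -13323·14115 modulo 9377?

By multiplicativity, (-13323·14115 / 9377) = (-13323 / 9377)·(14115 / 9377).
First factor (-13323 / 9377):
(-13323 / 9377)
  = (13323 / 9377)    [9377 ≡ 1 mod 4 ⇒ (-1 / 9377) = +1]
  = (3946 / 9377)    [13323 ≡ 3946 mod 9377]
  = (1973 / 9377)    [9377 ≡ 1 mod 8 ⇒ (2 / 9377) = +1]
  = (9377 / 1973)    [QR: 1973 ≡ 1 mod 4, sign kept]
  = (1485 / 1973)    [9377 ≡ 1485 mod 1973]
  = (1973 / 1485)    [QR: 1485 ≡ 1 mod 4, sign kept]
  = (488 / 1485)    [1973 ≡ 488 mod 1485]
  = -(61 / 1485)    [1485 ≡ 5 mod 8 ⇒ (2 / 1485)^3 = -1]
  = -(1485 / 61)    [QR: 61 ≡ 1 mod 4, sign kept]
  = -(21 / 61)    [1485 ≡ 21 mod 61]
  = -(61 / 21)    [QR: 21 ≡ 1 mod 4, sign kept]
  = -(19 / 21)    [61 ≡ 19 mod 21]
  = -(21 / 19)    [QR: 21 ≡ 1 mod 4, sign kept]
  = -(2 / 19)    [21 ≡ 2 mod 19]
  = (1 / 19)    [19 ≡ 3 mod 8 ⇒ (2 / 19) = -1]
  = 1    [(1 / 19) = 1]
Second factor (14115 / 9377):
(14115 / 9377)
  = (4738 / 9377)    [14115 ≡ 4738 mod 9377]
  = (2369 / 9377)    [9377 ≡ 1 mod 8 ⇒ (2 / 9377) = +1]
  = (9377 / 2369)    [QR: 2369 ≡ 1 mod 4, sign kept]
  = (2270 / 2369)    [9377 ≡ 2270 mod 2369]
  = (1135 / 2369)    [2369 ≡ 1 mod 8 ⇒ (2 / 2369) = +1]
  = (2369 / 1135)    [QR: 2369 ≡ 1 mod 4, sign kept]
  = (99 / 1135)    [2369 ≡ 99 mod 1135]
  = -(1135 / 99)    [QR: both ≡ 3 mod 4, sign flips]
  = -(46 / 99)    [1135 ≡ 46 mod 99]
  = (23 / 99)    [99 ≡ 3 mod 8 ⇒ (2 / 99) = -1]
  = -(99 / 23)    [QR: both ≡ 3 mod 4, sign flips]
  = -(7 / 23)    [99 ≡ 7 mod 23]
  = (23 / 7)    [QR: both ≡ 3 mod 4, sign flips]
  = (2 / 7)    [23 ≡ 2 mod 7]
  = (1 / 7)    [7 ≡ 7 mod 8 ⇒ (2 / 7) = +1]
  = 1    [(1 / 7) = 1]
Product: (1)·(1) = 1.

1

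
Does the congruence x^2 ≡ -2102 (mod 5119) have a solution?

no

(-2102/5119)
  = (3017/5119)    [-2102 ≡ 3017 mod 5119]
  = (5119/3017)    [QR: 3017 ≡ 1 mod 4, sign kept]
  = (2102/3017)    [5119 ≡ 2102 mod 3017]
  = (1051/3017)    [3017 ≡ 1 mod 8 ⇒ (2/3017) = +1]
  = (3017/1051)    [QR: 3017 ≡ 1 mod 4, sign kept]
  = (915/1051)    [3017 ≡ 915 mod 1051]
  = -(1051/915)    [QR: both ≡ 3 mod 4, sign flips]
  = -(136/915)    [1051 ≡ 136 mod 915]
  = (17/915)    [915 ≡ 3 mod 8 ⇒ (2/915)^3 = -1]
  = (915/17)    [QR: 17 ≡ 1 mod 4, sign kept]
  = (14/17)    [915 ≡ 14 mod 17]
  = (7/17)    [17 ≡ 1 mod 8 ⇒ (2/17) = +1]
  = (17/7)    [QR: 17 ≡ 1 mod 4, sign kept]
  = (3/7)    [17 ≡ 3 mod 7]
  = -(7/3)    [QR: both ≡ 3 mod 4, sign flips]
  = -(1/3)    [7 ≡ 1 mod 3]
  = -1    [(1/3) = 1]
The Legendre symbol is -1, so x^2 ≡ -2102 (mod 5119) has no solution.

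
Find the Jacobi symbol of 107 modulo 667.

(107/667)
  = -(667/107)    [QR: both ≡ 3 mod 4, sign flips]
  = -(25/107)    [667 ≡ 25 mod 107]
  = -(107/25)    [QR: 25 ≡ 1 mod 4, sign kept]
  = -(7/25)    [107 ≡ 7 mod 25]
  = -(25/7)    [QR: 25 ≡ 1 mod 4, sign kept]
  = -(4/7)    [25 ≡ 4 mod 7]
  = -(1/7)    [7 ≡ 7 mod 8 ⇒ (2/7)^2 = +1]
  = -1    [(1/7) = 1]

-1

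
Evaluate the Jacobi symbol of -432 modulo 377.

Pull out -1: (-432/377) = (-1/377)·(432/377). Since 377 ≡ 1 (mod 4), (-1/377) = +1. Now have (432/377).
Reduce the numerator: 432 ≡ 55 (mod 377), so (432/377) = (55/377).
377 ≡ 1 (mod 4), so quadratic reciprocity gives (55/377) = (377/55). Reduce: 377 ≡ 47 (mod 55). Now have (47/55).
Both 47 ≡ 3 and 55 ≡ 3 (mod 4), so reciprocity gives (47/55) = -(55/47). Reduce: 55 ≡ 8 (mod 47). Now have -(8/47).
Factor out 2: 8 = 2^3. Since 47 ≡ 7 (mod 8), (2/47) = +1, and (2/47)^3 = +1. Now have -(1/47).
(1/47) = 1. Collecting the sign factors: -1.

-1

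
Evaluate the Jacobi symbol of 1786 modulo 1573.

Reduce the numerator: 1786 ≡ 213 (mod 1573), so (1786/1573) = (213/1573).
213 ≡ 1 (mod 4), so quadratic reciprocity gives (213/1573) = (1573/213). Reduce: 1573 ≡ 82 (mod 213). Now have (82/213).
Factor out 2: 82 = 2·41. Since 213 ≡ 5 (mod 8), (2/213) = -1. Now have -(41/213).
41 ≡ 1 (mod 4), so quadratic reciprocity gives (41/213) = (213/41). Reduce: 213 ≡ 8 (mod 41). Now have -(8/41).
Factor out 2: 8 = 2^3. Since 41 ≡ 1 (mod 8), (2/41) = +1, and (2/41)^3 = +1. Now have -(1/41).
(1/41) = 1. Collecting the sign factors: -1.

-1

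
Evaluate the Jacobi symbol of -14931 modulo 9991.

-1

Pull out -1: (-14931 / 9991) = (-1 / 9991)·(14931 / 9991). Since 9991 ≡ 3 (mod 4), (-1 / 9991) = -1. Now have -(14931 / 9991).
Reduce the numerator: 14931 ≡ 4940 (mod 9991), so (14931 / 9991) = (4940 / 9991).
Factor out 2: 4940 = 2^2·1235. Since 9991 ≡ 7 (mod 8), (2 / 9991) = +1, and (2 / 9991)^2 = +1. Now have -(1235 / 9991).
Both 1235 ≡ 3 and 9991 ≡ 3 (mod 4), so reciprocity gives (1235 / 9991) = -(9991 / 1235). Reduce: 9991 ≡ 111 (mod 1235). Now have (111 / 1235).
Both 111 ≡ 3 and 1235 ≡ 3 (mod 4), so reciprocity gives (111 / 1235) = -(1235 / 111). Reduce: 1235 ≡ 14 (mod 111). Now have -(14 / 111).
Factor out 2: 14 = 2·7. Since 111 ≡ 7 (mod 8), (2 / 111) = +1. Now have -(7 / 111).
Both 7 ≡ 3 and 111 ≡ 3 (mod 4), so reciprocity gives (7 / 111) = -(111 / 7). Reduce: 111 ≡ 6 (mod 7). Now have (6 / 7).
Factor out 2: 6 = 2·3. Since 7 ≡ 7 (mod 8), (2 / 7) = +1. Now have (3 / 7).
Both 3 ≡ 3 and 7 ≡ 3 (mod 4), so reciprocity gives (3 / 7) = -(7 / 3). Reduce: 7 ≡ 1 (mod 3). Now have -(1 / 3).
(1 / 3) = 1. Collecting the sign factors: -1.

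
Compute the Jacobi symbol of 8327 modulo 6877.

-1

(8327 / 6877)
  = (1450 / 6877)    [8327 ≡ 1450 mod 6877]
  = -(725 / 6877)    [6877 ≡ 5 mod 8 ⇒ (2 / 6877) = -1]
  = -(6877 / 725)    [QR: 725 ≡ 1 mod 4, sign kept]
  = -(352 / 725)    [6877 ≡ 352 mod 725]
  = (11 / 725)    [725 ≡ 5 mod 8 ⇒ (2 / 725)^5 = -1]
  = (725 / 11)    [QR: 725 ≡ 1 mod 4, sign kept]
  = (10 / 11)    [725 ≡ 10 mod 11]
  = -(5 / 11)    [11 ≡ 3 mod 8 ⇒ (2 / 11) = -1]
  = -(11 / 5)    [QR: 5 ≡ 1 mod 4, sign kept]
  = -(1 / 5)    [11 ≡ 1 mod 5]
  = -1    [(1 / 5) = 1]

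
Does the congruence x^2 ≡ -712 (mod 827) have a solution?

no

Pull out -1: (-712/827) = (-1/827)·(712/827). Since 827 ≡ 3 (mod 4), (-1/827) = -1. Now have -(712/827).
Factor out 2: 712 = 2^3·89. Since 827 ≡ 3 (mod 8), (2/827) = -1, and (2/827)^3 = -1. Now have (89/827).
89 ≡ 1 (mod 4), so quadratic reciprocity gives (89/827) = (827/89). Reduce: 827 ≡ 26 (mod 89). Now have (26/89).
Factor out 2: 26 = 2·13. Since 89 ≡ 1 (mod 8), (2/89) = +1. Now have (13/89).
13 ≡ 1 (mod 4), so quadratic reciprocity gives (13/89) = (89/13). Reduce: 89 ≡ 11 (mod 13). Now have (11/13).
13 ≡ 1 (mod 4), so quadratic reciprocity gives (11/13) = (13/11). Reduce: 13 ≡ 2 (mod 11). Now have (2/11).
Factor out 2: 2 = 2. Since 11 ≡ 3 (mod 8), (2/11) = -1. Now have -(1/11).
(1/11) = 1. Collecting the sign factors: -1.
The Legendre symbol is -1, so x^2 ≡ -712 (mod 827) has no solution.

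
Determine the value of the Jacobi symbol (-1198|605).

-1

(-1198|605)
  = (12|605)    [-1198 ≡ 12 mod 605]
  = (3|605)    [605 ≡ 5 mod 8 ⇒ (2|605)^2 = +1]
  = (605|3)    [QR: 605 ≡ 1 mod 4, sign kept]
  = (2|3)    [605 ≡ 2 mod 3]
  = -(1|3)    [3 ≡ 3 mod 8 ⇒ (2|3) = -1]
  = -1    [(1|3) = 1]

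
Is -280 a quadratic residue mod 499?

(-280|499)
  = (219|499)    [-280 ≡ 219 mod 499]
  = -(499|219)    [QR: both ≡ 3 mod 4, sign flips]
  = -(61|219)    [499 ≡ 61 mod 219]
  = -(219|61)    [QR: 61 ≡ 1 mod 4, sign kept]
  = -(36|61)    [219 ≡ 36 mod 61]
  = -(9|61)    [61 ≡ 5 mod 8 ⇒ (2|61)^2 = +1]
  = -(61|9)    [QR: 9 ≡ 1 mod 4, sign kept]
  = -(7|9)    [61 ≡ 7 mod 9]
  = -(9|7)    [QR: 9 ≡ 1 mod 4, sign kept]
  = -(2|7)    [9 ≡ 2 mod 7]
  = -(1|7)    [7 ≡ 7 mod 8 ⇒ (2|7) = +1]
  = -1    [(1|7) = 1]
(-280|499) = -1, and 499 is prime, so -280 is not a quadratic residue mod 499.

no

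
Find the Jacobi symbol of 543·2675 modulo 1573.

1

By multiplicativity, (543·2675/1573) = (543/1573)·(2675/1573).
First factor (543/1573):
(543/1573)
  = (1573/543)    [QR: 1573 ≡ 1 mod 4, sign kept]
  = (487/543)    [1573 ≡ 487 mod 543]
  = -(543/487)    [QR: both ≡ 3 mod 4, sign flips]
  = -(56/487)    [543 ≡ 56 mod 487]
  = -(7/487)    [487 ≡ 7 mod 8 ⇒ (2/487)^3 = +1]
  = (487/7)    [QR: both ≡ 3 mod 4, sign flips]
  = (4/7)    [487 ≡ 4 mod 7]
  = (1/7)    [7 ≡ 7 mod 8 ⇒ (2/7)^2 = +1]
  = 1    [(1/7) = 1]
Second factor (2675/1573):
(2675/1573)
  = (1102/1573)    [2675 ≡ 1102 mod 1573]
  = -(551/1573)    [1573 ≡ 5 mod 8 ⇒ (2/1573) = -1]
  = -(1573/551)    [QR: 1573 ≡ 1 mod 4, sign kept]
  = -(471/551)    [1573 ≡ 471 mod 551]
  = (551/471)    [QR: both ≡ 3 mod 4, sign flips]
  = (80/471)    [551 ≡ 80 mod 471]
  = (5/471)    [471 ≡ 7 mod 8 ⇒ (2/471)^4 = +1]
  = (471/5)    [QR: 5 ≡ 1 mod 4, sign kept]
  = (1/5)    [471 ≡ 1 mod 5]
  = 1    [(1/5) = 1]
Product: (1)·(1) = 1.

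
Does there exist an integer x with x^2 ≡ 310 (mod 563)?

no

Factor out 2: 310 = 2·155. Since 563 ≡ 3 (mod 8), (2|563) = -1. Now have -(155|563).
Both 155 ≡ 3 and 563 ≡ 3 (mod 4), so reciprocity gives (155|563) = -(563|155). Reduce: 563 ≡ 98 (mod 155). Now have (98|155).
Factor out 2: 98 = 2·49. Since 155 ≡ 3 (mod 8), (2|155) = -1. Now have -(49|155).
49 ≡ 1 (mod 4), so quadratic reciprocity gives (49|155) = (155|49). Reduce: 155 ≡ 8 (mod 49). Now have -(8|49).
Factor out 2: 8 = 2^3. Since 49 ≡ 1 (mod 8), (2|49) = +1, and (2|49)^3 = +1. Now have -(1|49).
(1|49) = 1. Collecting the sign factors: -1.
The Legendre symbol is -1, so x^2 ≡ 310 (mod 563) has no solution.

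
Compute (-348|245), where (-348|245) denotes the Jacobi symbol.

(-348|245)
  = (142|245)    [-348 ≡ 142 mod 245]
  = -(71|245)    [245 ≡ 5 mod 8 ⇒ (2|245) = -1]
  = -(245|71)    [QR: 245 ≡ 1 mod 4, sign kept]
  = -(32|71)    [245 ≡ 32 mod 71]
  = -(1|71)    [71 ≡ 7 mod 8 ⇒ (2|71)^5 = +1]
  = -1    [(1|71) = 1]

-1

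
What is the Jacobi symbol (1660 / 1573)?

(1660 / 1573)
  = (87 / 1573)    [1660 ≡ 87 mod 1573]
  = (1573 / 87)    [QR: 1573 ≡ 1 mod 4, sign kept]
  = (7 / 87)    [1573 ≡ 7 mod 87]
  = -(87 / 7)    [QR: both ≡ 3 mod 4, sign flips]
  = -(3 / 7)    [87 ≡ 3 mod 7]
  = (7 / 3)    [QR: both ≡ 3 mod 4, sign flips]
  = (1 / 3)    [7 ≡ 1 mod 3]
  = 1    [(1 / 3) = 1]

1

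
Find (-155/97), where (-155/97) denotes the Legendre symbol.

(-155/97)
  = (39/97)    [-155 ≡ 39 mod 97]
  = (97/39)    [QR: 97 ≡ 1 mod 4, sign kept]
  = (19/39)    [97 ≡ 19 mod 39]
  = -(39/19)    [QR: both ≡ 3 mod 4, sign flips]
  = -(1/19)    [39 ≡ 1 mod 19]
  = -1    [(1/19) = 1]

-1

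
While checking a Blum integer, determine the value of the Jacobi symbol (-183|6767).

-1

Reduce the numerator: -183 ≡ 6584 (mod 6767), so (-183|6767) = (6584|6767).
Factor out 2: 6584 = 2^3·823. Since 6767 ≡ 7 (mod 8), (2|6767) = +1, and (2|6767)^3 = +1. Now have (823|6767).
Both 823 ≡ 3 and 6767 ≡ 3 (mod 4), so reciprocity gives (823|6767) = -(6767|823). Reduce: 6767 ≡ 183 (mod 823). Now have -(183|823).
Both 183 ≡ 3 and 823 ≡ 3 (mod 4), so reciprocity gives (183|823) = -(823|183). Reduce: 823 ≡ 91 (mod 183). Now have (91|183).
Both 91 ≡ 3 and 183 ≡ 3 (mod 4), so reciprocity gives (91|183) = -(183|91). Reduce: 183 ≡ 1 (mod 91). Now have -(1|91).
(1|91) = 1. Collecting the sign factors: -1.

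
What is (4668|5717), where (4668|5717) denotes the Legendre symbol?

(4668|5717)
  = (1167|5717)    [5717 ≡ 5 mod 8 ⇒ (2|5717)^2 = +1]
  = (5717|1167)    [QR: 5717 ≡ 1 mod 4, sign kept]
  = (1049|1167)    [5717 ≡ 1049 mod 1167]
  = (1167|1049)    [QR: 1049 ≡ 1 mod 4, sign kept]
  = (118|1049)    [1167 ≡ 118 mod 1049]
  = (59|1049)    [1049 ≡ 1 mod 8 ⇒ (2|1049) = +1]
  = (1049|59)    [QR: 1049 ≡ 1 mod 4, sign kept]
  = (46|59)    [1049 ≡ 46 mod 59]
  = -(23|59)    [59 ≡ 3 mod 8 ⇒ (2|59) = -1]
  = (59|23)    [QR: both ≡ 3 mod 4, sign flips]
  = (13|23)    [59 ≡ 13 mod 23]
  = (23|13)    [QR: 13 ≡ 1 mod 4, sign kept]
  = (10|13)    [23 ≡ 10 mod 13]
  = -(5|13)    [13 ≡ 5 mod 8 ⇒ (2|13) = -1]
  = -(13|5)    [QR: 5 ≡ 1 mod 4, sign kept]
  = -(3|5)    [13 ≡ 3 mod 5]
  = -(5|3)    [QR: 5 ≡ 1 mod 4, sign kept]
  = -(2|3)    [5 ≡ 2 mod 3]
  = (1|3)    [3 ≡ 3 mod 8 ⇒ (2|3) = -1]
  = 1    [(1|3) = 1]

1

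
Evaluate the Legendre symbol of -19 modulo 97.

(-19|97)
  = (78|97)    [-19 ≡ 78 mod 97]
  = (39|97)    [97 ≡ 1 mod 8 ⇒ (2|97) = +1]
  = (97|39)    [QR: 97 ≡ 1 mod 4, sign kept]
  = (19|39)    [97 ≡ 19 mod 39]
  = -(39|19)    [QR: both ≡ 3 mod 4, sign flips]
  = -(1|19)    [39 ≡ 1 mod 19]
  = -1    [(1|19) = 1]

-1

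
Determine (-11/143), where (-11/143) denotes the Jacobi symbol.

(-11/143)
  = (132/143)    [-11 ≡ 132 mod 143]
  = (33/143)    [143 ≡ 7 mod 8 ⇒ (2/143)^2 = +1]
  = (143/33)    [QR: 33 ≡ 1 mod 4, sign kept]
  = (11/33)    [143 ≡ 11 mod 33]
  = (33/11)    [QR: 33 ≡ 1 mod 4, sign kept]
  = (0/11)    [33 ≡ 0 mod 11]
  = 0    [numerator 0, gcd > 1]

0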